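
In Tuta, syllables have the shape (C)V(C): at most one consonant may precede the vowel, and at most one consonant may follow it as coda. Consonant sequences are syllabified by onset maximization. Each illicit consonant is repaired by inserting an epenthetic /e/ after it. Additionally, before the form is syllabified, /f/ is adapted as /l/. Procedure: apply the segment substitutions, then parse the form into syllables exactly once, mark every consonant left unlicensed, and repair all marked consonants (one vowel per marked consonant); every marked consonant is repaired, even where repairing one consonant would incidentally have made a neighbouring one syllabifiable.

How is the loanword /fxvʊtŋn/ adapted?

lexevʊtŋene

Substitution: /f/ → /l/, giving /lxvʊtŋn/.
Under (C)V(C), the unsyllabifiable consonants are /l/, /x/, /ŋ/, /n/ (at most one coda consonant is licensed; onsets are limited to one consonant).
Each unlicensed consonant becomes the onset of a new syllable: /l/ → /le/, /x/ → /xe/, /ŋ/ → /ŋe/, /n/ → /ne/.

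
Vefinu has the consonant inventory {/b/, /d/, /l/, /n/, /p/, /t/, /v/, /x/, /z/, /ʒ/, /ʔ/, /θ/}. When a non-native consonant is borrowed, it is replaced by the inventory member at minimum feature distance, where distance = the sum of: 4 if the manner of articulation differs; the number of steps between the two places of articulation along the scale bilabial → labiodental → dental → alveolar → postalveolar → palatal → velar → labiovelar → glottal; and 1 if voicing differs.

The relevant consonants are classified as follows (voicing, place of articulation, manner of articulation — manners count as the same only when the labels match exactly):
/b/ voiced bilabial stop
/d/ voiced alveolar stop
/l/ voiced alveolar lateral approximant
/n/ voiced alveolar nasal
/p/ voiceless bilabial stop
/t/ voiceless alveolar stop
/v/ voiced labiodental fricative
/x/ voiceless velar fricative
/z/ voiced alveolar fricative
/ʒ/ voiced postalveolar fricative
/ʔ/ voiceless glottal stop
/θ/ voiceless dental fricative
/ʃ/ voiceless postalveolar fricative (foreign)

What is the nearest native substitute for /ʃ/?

/ʒ/ is closest: same manner (fricative), place distance 0 (postalveolar→postalveolar), voicing differs (+1); total 1. Next closest is /x/ at distance 2.

ʒ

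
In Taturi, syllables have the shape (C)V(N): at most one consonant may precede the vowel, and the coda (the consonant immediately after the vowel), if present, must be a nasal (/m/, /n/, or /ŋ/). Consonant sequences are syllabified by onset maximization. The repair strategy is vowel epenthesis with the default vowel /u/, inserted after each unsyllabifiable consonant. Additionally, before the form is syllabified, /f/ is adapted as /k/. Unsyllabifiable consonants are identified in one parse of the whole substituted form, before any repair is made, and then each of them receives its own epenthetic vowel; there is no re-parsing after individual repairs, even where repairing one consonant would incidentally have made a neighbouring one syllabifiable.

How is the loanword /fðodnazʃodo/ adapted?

kuðodunazuʃodo

Substitution: /f/ → /k/, giving /kðodnazʃodo/.
The consonants /k/, /d/, /z/ cannot be parsed into a legal (C)V(N) syllable (only a nasal (/m/, /n/, or /ŋ/) is licensed in coda position; onsets are limited to one consonant).
Epenthesis after each stranded consonant: /k/ → /ku/, /d/ → /du/, /z/ → /zu/.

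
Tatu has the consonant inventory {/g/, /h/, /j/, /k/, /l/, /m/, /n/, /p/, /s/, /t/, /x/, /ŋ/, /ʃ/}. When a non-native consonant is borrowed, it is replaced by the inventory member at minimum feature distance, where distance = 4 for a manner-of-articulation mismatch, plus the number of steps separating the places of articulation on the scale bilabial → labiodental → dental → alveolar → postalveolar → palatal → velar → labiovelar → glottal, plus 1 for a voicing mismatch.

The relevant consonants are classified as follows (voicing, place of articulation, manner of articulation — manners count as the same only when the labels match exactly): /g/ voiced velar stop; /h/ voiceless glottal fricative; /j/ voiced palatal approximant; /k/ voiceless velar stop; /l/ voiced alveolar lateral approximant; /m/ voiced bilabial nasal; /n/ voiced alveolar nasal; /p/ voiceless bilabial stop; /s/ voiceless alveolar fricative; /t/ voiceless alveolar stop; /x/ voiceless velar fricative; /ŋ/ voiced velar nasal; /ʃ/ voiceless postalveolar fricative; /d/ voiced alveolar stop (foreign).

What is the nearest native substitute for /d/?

t

/t/ is closest: same manner (stop), place distance 0 (alveolar→alveolar), voicing differs (+1); total 1. Next closest is /g/ at distance 3.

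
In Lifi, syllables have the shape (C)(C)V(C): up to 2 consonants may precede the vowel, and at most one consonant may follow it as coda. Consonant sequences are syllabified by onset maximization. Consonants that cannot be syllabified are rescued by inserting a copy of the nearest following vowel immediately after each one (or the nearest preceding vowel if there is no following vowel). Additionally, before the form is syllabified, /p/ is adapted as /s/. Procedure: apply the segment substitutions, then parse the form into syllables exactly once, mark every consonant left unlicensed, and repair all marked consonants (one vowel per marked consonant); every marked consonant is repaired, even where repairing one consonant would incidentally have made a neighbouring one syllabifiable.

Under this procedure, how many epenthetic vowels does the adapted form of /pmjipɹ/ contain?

2

After substitution the input is /smjisɹ/.
The unsyllabifiable consonants are /s/, /ɹ/; each receives one epenthetic vowel.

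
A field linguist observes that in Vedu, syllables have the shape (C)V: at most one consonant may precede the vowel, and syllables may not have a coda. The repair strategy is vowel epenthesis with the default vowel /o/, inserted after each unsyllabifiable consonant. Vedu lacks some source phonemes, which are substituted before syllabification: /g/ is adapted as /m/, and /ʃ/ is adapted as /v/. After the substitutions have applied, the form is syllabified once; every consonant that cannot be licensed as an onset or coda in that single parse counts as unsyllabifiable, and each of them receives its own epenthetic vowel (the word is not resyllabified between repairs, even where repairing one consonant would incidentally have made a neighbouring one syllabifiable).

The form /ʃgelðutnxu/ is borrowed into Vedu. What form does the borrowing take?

vomeloðutonoxu

Substitution: /ʃ/ → /v/, /g/ → /m/, giving /vmelðutnxu/.
Syllabifying with onset maximization leaves /v/, /l/, /t/, /n/ stranded (no codas are permitted; onsets are limited to one consonant).
Inserting the epenthetic vowel yields /v/ → /vo/, /l/ → /lo/, /t/ → /to/, /n/ → /no/.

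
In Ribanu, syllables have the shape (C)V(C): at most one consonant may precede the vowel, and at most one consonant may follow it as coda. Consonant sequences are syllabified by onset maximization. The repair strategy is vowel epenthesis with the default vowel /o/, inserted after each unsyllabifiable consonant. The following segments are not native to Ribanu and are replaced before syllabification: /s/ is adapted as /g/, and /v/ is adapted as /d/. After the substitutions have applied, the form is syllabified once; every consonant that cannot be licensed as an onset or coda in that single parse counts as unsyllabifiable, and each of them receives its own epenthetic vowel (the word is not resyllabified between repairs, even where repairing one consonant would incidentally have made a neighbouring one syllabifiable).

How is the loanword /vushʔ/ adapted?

dughoʔo

Substitution: /v/ → /d/, /s/ → /g/, giving /dughʔ/.
The consonants /h/, /ʔ/ cannot be parsed into a legal (C)V(C) syllable (at most one coda consonant is licensed; onsets are limited to one consonant).
Epenthesis after each stranded consonant: /h/ → /ho/, /ʔ/ → /ʔo/.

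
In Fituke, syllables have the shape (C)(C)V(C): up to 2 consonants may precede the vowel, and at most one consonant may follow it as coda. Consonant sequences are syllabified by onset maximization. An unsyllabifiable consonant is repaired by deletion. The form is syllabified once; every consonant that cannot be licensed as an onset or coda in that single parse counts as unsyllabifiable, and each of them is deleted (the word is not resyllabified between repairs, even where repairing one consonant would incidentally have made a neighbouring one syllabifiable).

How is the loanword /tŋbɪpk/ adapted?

Syllabifying with onset maximization leaves /t/, /k/ stranded (at most one coda consonant is licensed; onsets may contain at most 2 consonants).
Deleting the stranded consonants removes /t/, /k/.

ŋbɪp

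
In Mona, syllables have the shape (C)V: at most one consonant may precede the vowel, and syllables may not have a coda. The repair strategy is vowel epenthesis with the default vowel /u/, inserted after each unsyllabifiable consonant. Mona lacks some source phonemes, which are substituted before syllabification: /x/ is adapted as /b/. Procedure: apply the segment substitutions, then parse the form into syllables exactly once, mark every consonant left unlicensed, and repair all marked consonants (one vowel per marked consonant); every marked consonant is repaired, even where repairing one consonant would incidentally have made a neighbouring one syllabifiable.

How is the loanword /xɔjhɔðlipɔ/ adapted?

bɔjuhɔðulipɔ

Substitution: /x/ → /b/, giving /bɔjhɔðlipɔ/.
The consonants /j/, /ð/ cannot be parsed into a legal (C)V syllable (no codas are permitted; onsets are limited to one consonant).
Inserting the epenthetic vowel yields /j/ → /ju/, /ð/ → /ðu/.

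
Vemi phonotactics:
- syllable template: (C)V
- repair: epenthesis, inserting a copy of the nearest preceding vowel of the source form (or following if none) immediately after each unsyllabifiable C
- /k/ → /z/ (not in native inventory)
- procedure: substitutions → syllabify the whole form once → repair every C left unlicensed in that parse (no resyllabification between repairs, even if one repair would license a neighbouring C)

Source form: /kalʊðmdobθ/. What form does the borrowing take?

Substitution: /k/ → /z/, giving /zalʊðmdobθ/.
The consonants /ð/, /m/, /b/, /θ/ cannot be parsed into a legal (C)V syllable (no codas are permitted; onsets are limited to one consonant).
Each unlicensed consonant becomes the onset of a new syllable: /ð/ → /ðʊ/, /m/ → /mʊ/, /b/ → /bo/, /θ/ → /θo/.

zalʊðʊmʊdoboθo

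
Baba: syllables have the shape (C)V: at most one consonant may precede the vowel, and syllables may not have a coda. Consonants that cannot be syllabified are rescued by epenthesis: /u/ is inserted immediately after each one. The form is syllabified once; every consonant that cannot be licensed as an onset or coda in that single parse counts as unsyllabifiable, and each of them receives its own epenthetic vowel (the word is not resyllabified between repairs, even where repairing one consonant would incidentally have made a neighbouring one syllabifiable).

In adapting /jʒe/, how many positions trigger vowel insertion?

1

The unsyllabifiable consonants are /j/; each receives one epenthetic vowel.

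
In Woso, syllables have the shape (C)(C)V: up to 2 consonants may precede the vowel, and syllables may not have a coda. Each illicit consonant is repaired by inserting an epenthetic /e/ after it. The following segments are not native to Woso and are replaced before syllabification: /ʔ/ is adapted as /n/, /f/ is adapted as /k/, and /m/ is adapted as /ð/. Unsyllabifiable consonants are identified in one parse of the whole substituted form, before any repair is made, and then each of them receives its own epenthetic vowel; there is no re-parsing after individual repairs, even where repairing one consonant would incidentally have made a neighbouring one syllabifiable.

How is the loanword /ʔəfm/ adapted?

nəkeðe

Substitution: /ʔ/ → /n/, /f/ → /k/, /m/ → /ð/, giving /nəkð/.
Under (C)(C)V, the unsyllabifiable consonants are /k/, /ð/ (no codas are permitted; onsets may contain at most 2 consonants).
Inserting the epenthetic vowel yields /k/ → /ke/, /ð/ → /ðe/.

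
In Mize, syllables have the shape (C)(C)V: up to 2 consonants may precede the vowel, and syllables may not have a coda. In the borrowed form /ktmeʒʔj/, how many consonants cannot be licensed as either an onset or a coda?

4

The consonants /k/, /ʒ/, /ʔ/, /j/ cannot be parsed into a legal (C)(C)V syllable (no codas are permitted; onsets may contain at most 2 consonants).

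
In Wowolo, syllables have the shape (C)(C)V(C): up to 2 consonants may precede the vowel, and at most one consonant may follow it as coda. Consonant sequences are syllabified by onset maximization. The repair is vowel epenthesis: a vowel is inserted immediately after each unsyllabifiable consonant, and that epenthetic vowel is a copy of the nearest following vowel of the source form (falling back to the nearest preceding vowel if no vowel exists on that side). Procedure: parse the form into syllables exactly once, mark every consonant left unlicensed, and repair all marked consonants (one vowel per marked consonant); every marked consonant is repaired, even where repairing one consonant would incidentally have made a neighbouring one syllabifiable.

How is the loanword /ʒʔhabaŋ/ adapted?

ʒaʔhabaŋ

Under (C)(C)V(C), the unsyllabifiable consonants are /ʒ/ (at most one coda consonant is licensed; onsets may contain at most 2 consonants).
Each unlicensed consonant becomes the onset of a new syllable: /ʒ/ → /ʒa/.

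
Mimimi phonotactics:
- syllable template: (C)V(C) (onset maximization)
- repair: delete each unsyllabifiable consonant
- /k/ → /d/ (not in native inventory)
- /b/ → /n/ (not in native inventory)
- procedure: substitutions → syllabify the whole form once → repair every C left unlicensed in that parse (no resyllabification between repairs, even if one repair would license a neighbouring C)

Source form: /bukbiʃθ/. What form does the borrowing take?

Substitution: /b/ → /n/, /k/ → /d/, giving /nudniʃθ/.
Syllabifying with onset maximization leaves /θ/ stranded (at most one coda consonant is licensed; onsets are limited to one consonant).
Each unlicensed consonant is deleted: /θ/.

nudniʃ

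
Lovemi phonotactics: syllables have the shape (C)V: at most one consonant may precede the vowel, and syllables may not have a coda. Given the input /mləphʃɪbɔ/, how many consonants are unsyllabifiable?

The consonants /m/, /p/, /h/ cannot be parsed into a legal (C)V syllable (no codas are permitted; onsets are limited to one consonant).

3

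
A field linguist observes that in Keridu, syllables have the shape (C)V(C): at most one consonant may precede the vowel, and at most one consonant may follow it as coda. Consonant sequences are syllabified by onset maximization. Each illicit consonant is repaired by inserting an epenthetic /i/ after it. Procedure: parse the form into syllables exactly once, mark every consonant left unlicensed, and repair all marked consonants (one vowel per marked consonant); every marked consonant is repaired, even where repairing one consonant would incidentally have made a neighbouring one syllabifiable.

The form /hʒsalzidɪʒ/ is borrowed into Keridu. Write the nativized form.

hiʒisalzidɪʒ

Under (C)V(C), the unsyllabifiable consonants are /h/, /ʒ/ (at most one coda consonant is licensed; onsets are limited to one consonant).
Inserting the epenthetic vowel yields /h/ → /hi/, /ʒ/ → /ʒi/.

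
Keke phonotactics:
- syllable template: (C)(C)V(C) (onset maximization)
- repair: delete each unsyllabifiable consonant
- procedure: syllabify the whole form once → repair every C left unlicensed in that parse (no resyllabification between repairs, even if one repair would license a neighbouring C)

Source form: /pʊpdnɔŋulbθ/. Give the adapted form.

pʊpdnɔŋul

Syllabifying with onset maximization leaves /b/, /θ/ stranded (at most one coda consonant is licensed; onsets may contain at most 2 consonants).
Deletion applies to /b/, /θ/.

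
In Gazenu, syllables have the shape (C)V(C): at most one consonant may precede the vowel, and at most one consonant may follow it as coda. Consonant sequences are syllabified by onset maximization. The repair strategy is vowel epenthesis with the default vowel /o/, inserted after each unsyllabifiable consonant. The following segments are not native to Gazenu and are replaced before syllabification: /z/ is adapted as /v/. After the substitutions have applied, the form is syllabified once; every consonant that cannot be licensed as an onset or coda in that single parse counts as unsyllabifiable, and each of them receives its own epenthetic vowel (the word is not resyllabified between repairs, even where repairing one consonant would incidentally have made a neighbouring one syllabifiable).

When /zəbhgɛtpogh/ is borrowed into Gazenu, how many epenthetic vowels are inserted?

After substitution the input is /vəbhgɛtpogh/.
The unsyllabifiable consonants are /h/, /h/; each receives one epenthetic vowel.

2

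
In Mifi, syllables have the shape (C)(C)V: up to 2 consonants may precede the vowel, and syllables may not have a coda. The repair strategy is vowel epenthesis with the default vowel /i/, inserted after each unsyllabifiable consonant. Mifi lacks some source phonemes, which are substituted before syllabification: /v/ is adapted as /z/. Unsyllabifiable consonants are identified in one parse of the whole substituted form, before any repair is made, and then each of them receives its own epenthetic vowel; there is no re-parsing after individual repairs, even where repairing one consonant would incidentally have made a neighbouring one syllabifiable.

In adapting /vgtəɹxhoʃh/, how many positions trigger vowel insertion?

After substitution the input is /zgtəɹxhoʃh/.
The unsyllabifiable consonants are /z/, /ɹ/, /ʃ/, /h/; each receives one epenthetic vowel.

4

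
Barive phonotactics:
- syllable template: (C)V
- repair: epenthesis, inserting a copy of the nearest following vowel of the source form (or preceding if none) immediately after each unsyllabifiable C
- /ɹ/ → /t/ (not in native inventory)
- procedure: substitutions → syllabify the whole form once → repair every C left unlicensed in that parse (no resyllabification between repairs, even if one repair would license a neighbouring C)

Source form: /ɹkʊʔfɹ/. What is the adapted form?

Substitution: /ɹ/ → /t/, giving /tkʊʔft/.
The consonants /t/, /ʔ/, /f/, /t/ cannot be parsed into a legal (C)V syllable (no codas are permitted; onsets are limited to one consonant).
Each unlicensed consonant becomes the onset of a new syllable: /t/ → /tʊ/, /ʔ/ → /ʔʊ/, /f/ → /fʊ/, /t/ → /tʊ/.

tʊkʊʔʊfʊtʊ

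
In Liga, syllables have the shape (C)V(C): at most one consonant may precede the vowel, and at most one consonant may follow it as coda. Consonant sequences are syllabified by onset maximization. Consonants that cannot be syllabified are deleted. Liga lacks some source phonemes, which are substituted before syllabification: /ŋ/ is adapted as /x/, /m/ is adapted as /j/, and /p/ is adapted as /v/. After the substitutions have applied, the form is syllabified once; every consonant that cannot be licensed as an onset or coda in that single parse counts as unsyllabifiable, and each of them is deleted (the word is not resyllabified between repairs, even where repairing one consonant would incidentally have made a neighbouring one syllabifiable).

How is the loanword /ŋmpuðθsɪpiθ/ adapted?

vuðsɪviθ

Substitution: /ŋ/ → /x/, /m/ → /j/, /p/ → /v/, giving /xjvuðθsɪviθ/.
Under (C)V(C), the unsyllabifiable consonants are /x/, /j/, /θ/ (at most one coda consonant is licensed; onsets are limited to one consonant).
Each unlicensed consonant is deleted: /x/, /j/, /θ/.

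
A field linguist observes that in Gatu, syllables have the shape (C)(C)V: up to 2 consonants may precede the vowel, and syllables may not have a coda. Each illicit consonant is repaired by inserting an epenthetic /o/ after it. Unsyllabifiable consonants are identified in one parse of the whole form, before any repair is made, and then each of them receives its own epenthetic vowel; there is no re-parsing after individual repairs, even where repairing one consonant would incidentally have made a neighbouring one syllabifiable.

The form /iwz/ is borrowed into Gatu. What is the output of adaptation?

iwozo

Under (C)(C)V, the unsyllabifiable consonants are /w/, /z/ (no codas are permitted; onsets may contain at most 2 consonants).
Inserting the epenthetic vowel yields /w/ → /wo/, /z/ → /zo/.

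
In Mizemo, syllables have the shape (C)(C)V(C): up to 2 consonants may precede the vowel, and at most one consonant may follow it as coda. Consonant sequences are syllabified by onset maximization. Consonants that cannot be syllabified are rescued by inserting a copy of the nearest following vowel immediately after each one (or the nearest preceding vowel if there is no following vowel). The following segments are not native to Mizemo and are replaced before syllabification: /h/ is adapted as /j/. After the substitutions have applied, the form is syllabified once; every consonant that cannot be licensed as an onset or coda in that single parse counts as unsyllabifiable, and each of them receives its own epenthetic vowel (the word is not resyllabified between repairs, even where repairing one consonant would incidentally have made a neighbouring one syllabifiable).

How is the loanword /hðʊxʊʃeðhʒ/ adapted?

Substitution: /h/ → /j/, giving /jðʊxʊʃeðjʒ/.
Under (C)(C)V(C), the unsyllabifiable consonants are /j/, /ʒ/ (at most one coda consonant is licensed; onsets may contain at most 2 consonants).
Epenthesis after each stranded consonant: /j/ → /je/, /ʒ/ → /ʒe/.

jðʊxʊʃeðjeʒe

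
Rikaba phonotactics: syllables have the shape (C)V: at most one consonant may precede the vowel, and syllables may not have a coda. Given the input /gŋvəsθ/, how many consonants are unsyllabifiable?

4

The consonants /g/, /ŋ/, /s/, /θ/ cannot be parsed into a legal (C)V syllable (no codas are permitted; onsets are limited to one consonant).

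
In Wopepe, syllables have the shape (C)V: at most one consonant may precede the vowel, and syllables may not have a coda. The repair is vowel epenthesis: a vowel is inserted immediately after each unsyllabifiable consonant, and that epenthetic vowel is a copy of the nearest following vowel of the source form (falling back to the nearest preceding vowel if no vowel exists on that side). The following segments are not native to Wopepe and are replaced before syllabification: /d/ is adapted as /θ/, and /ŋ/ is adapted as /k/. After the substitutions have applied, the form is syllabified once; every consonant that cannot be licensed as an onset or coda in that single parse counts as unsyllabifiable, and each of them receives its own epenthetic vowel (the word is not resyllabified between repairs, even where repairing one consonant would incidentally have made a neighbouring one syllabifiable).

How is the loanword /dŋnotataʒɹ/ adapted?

Substitution: /d/ → /θ/, /ŋ/ → /k/, giving /θknotataʒɹ/.
Under (C)V, the unsyllabifiable consonants are /θ/, /k/, /ʒ/, /ɹ/ (no codas are permitted; onsets are limited to one consonant).
Inserting the epenthetic vowel yields /θ/ → /θo/, /k/ → /ko/, /ʒ/ → /ʒa/, /ɹ/ → /ɹa/.

θokonotataʒaɹa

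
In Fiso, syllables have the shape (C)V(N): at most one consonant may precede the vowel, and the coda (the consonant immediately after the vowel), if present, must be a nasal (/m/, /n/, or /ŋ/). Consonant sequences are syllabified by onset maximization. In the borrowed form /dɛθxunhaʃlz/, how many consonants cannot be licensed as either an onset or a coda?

Under (C)V(N), the unsyllabifiable consonants are /θ/, /ʃ/, /l/, /z/ (only a nasal (/m/, /n/, or /ŋ/) is licensed in coda position; onsets are limited to one consonant).

4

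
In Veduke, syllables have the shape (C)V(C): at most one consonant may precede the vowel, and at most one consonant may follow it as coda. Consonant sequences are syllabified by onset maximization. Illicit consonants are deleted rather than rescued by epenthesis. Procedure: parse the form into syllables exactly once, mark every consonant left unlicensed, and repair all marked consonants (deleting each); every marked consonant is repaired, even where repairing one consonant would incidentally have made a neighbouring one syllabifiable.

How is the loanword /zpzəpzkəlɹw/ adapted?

Under (C)V(C), the unsyllabifiable consonants are /z/, /p/, /z/, /ɹ/, /w/ (at most one coda consonant is licensed; onsets are limited to one consonant).
Deleting the stranded consonants removes /z/, /p/, /z/, /ɹ/, /w/.

zəpkəl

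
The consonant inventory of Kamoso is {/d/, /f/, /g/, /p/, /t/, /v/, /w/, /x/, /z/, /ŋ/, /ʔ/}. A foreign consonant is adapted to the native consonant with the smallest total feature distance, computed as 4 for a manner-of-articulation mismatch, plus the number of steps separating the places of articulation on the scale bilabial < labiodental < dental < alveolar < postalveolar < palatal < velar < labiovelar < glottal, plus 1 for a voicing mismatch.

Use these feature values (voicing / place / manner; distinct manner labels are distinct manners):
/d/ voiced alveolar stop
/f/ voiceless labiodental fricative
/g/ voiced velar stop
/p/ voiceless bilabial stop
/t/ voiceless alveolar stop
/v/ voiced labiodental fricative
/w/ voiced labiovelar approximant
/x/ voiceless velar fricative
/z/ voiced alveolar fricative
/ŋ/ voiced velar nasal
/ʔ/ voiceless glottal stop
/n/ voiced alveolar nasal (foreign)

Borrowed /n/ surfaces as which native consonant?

/ŋ/ is closest: same manner (nasal), place distance 3 (alveolar→velar), same voicing; total 3. Next closest is /d/ at distance 4.

ŋ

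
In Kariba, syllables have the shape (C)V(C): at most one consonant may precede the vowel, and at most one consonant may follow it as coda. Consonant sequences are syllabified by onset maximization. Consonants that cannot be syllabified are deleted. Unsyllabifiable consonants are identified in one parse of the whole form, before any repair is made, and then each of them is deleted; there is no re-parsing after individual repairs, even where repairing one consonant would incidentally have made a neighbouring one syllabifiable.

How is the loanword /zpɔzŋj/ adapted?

Syllabifying with onset maximization leaves /z/, /ŋ/, /j/ stranded (at most one coda consonant is licensed; onsets are limited to one consonant).
Deleting the stranded consonants removes /z/, /ŋ/, /j/.

pɔz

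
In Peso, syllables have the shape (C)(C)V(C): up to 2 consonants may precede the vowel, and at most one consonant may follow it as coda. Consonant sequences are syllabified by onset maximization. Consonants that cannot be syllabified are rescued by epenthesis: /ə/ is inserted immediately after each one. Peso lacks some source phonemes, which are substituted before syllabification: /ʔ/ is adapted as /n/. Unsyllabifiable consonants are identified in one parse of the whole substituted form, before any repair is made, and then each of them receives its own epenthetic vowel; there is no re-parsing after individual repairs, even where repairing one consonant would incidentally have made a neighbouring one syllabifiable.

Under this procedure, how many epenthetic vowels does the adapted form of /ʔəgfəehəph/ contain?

After substitution the input is /nəgfəehəph/.
The unsyllabifiable consonants are /h/; each receives one epenthetic vowel.

1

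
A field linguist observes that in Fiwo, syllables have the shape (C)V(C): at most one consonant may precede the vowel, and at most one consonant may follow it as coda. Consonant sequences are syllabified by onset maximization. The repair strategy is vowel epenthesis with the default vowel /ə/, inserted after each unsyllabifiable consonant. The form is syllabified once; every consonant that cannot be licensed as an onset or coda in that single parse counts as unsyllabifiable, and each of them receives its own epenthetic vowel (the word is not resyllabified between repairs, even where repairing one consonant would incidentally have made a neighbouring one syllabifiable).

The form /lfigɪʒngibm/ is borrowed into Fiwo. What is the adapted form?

The consonants /l/, /n/, /m/ cannot be parsed into a legal (C)V(C) syllable (at most one coda consonant is licensed; onsets are limited to one consonant).
Epenthesis after each stranded consonant: /l/ → /lə/, /n/ → /nə/, /m/ → /mə/.

ləfigɪʒnəgibmə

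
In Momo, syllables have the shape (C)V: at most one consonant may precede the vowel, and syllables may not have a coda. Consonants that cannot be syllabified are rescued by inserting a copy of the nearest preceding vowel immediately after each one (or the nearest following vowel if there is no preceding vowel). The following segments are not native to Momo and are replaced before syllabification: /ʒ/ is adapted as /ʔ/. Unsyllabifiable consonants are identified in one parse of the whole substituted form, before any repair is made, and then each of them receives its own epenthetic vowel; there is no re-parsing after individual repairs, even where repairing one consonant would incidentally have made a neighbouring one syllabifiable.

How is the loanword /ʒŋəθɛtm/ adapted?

ʔəŋəθɛtɛmɛ

Substitution: /ʒ/ → /ʔ/, giving /ʔŋəθɛtm/.
Under (C)V, the unsyllabifiable consonants are /ʔ/, /t/, /m/ (no codas are permitted; onsets are limited to one consonant).
Each unlicensed consonant becomes the onset of a new syllable: /ʔ/ → /ʔə/, /t/ → /tɛ/, /m/ → /mɛ/.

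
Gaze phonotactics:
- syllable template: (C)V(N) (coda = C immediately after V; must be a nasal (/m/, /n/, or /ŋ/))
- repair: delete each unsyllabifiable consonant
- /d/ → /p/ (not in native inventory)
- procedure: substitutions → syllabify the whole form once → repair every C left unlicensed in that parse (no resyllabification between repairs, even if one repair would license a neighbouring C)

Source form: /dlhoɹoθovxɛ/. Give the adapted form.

hoɹoθoxɛ

Substitution: /d/ → /p/, giving /plhoɹoθovxɛ/.
Syllabifying with onset maximization leaves /p/, /l/, /v/ stranded (only a nasal (/m/, /n/, or /ŋ/) is licensed in coda position; onsets are limited to one consonant).
Deleting the stranded consonants removes /p/, /l/, /v/.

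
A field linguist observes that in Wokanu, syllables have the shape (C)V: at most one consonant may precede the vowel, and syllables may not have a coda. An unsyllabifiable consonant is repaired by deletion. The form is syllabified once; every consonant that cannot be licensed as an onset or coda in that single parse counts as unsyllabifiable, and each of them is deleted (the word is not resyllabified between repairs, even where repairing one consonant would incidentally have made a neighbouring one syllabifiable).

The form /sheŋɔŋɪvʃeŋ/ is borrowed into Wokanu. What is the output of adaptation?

The consonants /s/, /v/, /ŋ/ cannot be parsed into a legal (C)V syllable (no codas are permitted; onsets are limited to one consonant).
Deletion applies to /s/, /v/, /ŋ/.

heŋɔŋɪʃe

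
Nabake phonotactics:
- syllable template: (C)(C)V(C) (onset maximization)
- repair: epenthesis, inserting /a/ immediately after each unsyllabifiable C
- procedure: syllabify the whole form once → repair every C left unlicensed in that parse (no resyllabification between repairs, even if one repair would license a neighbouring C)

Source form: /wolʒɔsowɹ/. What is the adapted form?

wolʒɔsowɹa

Under (C)(C)V(C), the unsyllabifiable consonants are /ɹ/ (at most one coda consonant is licensed; onsets may contain at most 2 consonants).
Epenthesis after each stranded consonant: /ɹ/ → /ɹa/.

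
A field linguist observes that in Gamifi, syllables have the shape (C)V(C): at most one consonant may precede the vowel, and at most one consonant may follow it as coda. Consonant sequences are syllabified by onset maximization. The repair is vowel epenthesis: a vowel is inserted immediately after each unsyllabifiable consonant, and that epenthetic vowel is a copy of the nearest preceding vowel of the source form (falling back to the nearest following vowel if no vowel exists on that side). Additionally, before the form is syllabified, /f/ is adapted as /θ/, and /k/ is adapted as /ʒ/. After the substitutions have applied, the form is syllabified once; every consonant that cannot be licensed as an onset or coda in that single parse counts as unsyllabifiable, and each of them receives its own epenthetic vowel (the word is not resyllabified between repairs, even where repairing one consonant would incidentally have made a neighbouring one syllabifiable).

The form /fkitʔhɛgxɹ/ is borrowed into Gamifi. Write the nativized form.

θiʒitʔihɛgxɛɹɛ

Substitution: /f/ → /θ/, /k/ → /ʒ/, giving /θʒitʔhɛgxɹ/.
Under (C)V(C), the unsyllabifiable consonants are /θ/, /ʔ/, /x/, /ɹ/ (at most one coda consonant is licensed; onsets are limited to one consonant).
Each unlicensed consonant becomes the onset of a new syllable: /θ/ → /θi/, /ʔ/ → /ʔi/, /x/ → /xɛ/, /ɹ/ → /ɹɛ/.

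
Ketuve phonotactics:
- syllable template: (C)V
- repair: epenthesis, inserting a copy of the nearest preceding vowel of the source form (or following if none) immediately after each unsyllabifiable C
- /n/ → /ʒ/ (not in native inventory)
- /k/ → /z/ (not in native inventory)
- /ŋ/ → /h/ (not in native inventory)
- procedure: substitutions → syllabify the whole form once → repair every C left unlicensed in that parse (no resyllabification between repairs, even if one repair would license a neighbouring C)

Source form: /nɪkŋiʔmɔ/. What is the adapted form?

Substitution: /n/ → /ʒ/, /k/ → /z/, /ŋ/ → /h/, giving /ʒɪzhiʔmɔ/.
The consonants /z/, /ʔ/ cannot be parsed into a legal (C)V syllable (no codas are permitted; onsets are limited to one consonant).
Epenthesis after each stranded consonant: /z/ → /zɪ/, /ʔ/ → /ʔi/.

ʒɪzɪhiʔimɔ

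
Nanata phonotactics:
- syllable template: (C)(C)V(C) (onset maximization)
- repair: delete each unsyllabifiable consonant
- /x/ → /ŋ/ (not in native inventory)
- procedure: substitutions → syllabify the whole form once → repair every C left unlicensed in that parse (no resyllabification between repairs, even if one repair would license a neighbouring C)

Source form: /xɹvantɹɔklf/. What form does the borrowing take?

ɹvantɹɔk

Substitution: /x/ → /ŋ/, giving /ŋɹvantɹɔklf/.
Under (C)(C)V(C), the unsyllabifiable consonants are /ŋ/, /l/, /f/ (at most one coda consonant is licensed; onsets may contain at most 2 consonants).
Each unlicensed consonant is deleted: /ŋ/, /l/, /f/.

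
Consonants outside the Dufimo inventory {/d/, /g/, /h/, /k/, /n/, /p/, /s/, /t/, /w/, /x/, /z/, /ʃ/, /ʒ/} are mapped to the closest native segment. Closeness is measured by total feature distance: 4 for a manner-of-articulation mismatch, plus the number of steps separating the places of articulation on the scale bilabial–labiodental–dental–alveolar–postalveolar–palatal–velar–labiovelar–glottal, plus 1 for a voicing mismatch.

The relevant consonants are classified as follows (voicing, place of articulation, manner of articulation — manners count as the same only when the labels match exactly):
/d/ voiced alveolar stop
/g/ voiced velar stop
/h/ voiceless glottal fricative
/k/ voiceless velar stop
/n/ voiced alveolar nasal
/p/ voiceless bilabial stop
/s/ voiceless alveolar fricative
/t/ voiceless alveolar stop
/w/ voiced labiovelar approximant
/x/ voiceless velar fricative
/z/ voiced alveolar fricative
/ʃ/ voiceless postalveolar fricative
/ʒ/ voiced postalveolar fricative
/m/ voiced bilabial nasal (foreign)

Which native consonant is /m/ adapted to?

/n/ is closest: same manner (nasal), place distance 3 (bilabial→alveolar), same voicing; total 3. Next closest is /p/ at distance 5.

n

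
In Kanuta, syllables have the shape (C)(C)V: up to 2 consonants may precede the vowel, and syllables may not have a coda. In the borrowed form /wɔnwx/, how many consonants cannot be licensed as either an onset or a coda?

Under (C)(C)V, the unsyllabifiable consonants are /n/, /w/, /x/ (no codas are permitted; onsets may contain at most 2 consonants).

3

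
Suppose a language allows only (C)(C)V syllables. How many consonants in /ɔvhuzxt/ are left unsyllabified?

3

The consonants /z/, /x/, /t/ cannot be parsed into a legal (C)(C)V syllable (no codas are permitted; onsets may contain at most 2 consonants).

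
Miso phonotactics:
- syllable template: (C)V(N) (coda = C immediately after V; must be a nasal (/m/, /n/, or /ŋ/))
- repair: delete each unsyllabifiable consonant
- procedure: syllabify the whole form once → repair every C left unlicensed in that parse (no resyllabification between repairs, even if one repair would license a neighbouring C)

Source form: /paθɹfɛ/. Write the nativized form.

pafɛ

The consonants /θ/, /ɹ/ cannot be parsed into a legal (C)V(N) syllable (only a nasal (/m/, /n/, or /ŋ/) is licensed in coda position; onsets are limited to one consonant).
Deleting the stranded consonants removes /θ/, /ɹ/.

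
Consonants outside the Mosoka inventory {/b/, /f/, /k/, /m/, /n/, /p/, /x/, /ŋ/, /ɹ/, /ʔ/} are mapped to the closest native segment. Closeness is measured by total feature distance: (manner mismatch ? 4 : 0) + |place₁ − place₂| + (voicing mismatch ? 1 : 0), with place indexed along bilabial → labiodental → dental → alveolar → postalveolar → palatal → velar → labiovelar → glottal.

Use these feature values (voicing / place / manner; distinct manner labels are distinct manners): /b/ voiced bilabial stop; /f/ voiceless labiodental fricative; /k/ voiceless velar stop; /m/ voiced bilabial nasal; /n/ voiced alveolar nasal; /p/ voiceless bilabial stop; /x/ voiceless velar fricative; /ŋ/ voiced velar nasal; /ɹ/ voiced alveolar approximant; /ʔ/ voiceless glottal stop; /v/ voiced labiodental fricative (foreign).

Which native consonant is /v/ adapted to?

f

/f/ is closest: same manner (fricative), place distance 0 (labiodental→labiodental), voicing differs (+1); total 1. Next closest is /b/ at distance 5.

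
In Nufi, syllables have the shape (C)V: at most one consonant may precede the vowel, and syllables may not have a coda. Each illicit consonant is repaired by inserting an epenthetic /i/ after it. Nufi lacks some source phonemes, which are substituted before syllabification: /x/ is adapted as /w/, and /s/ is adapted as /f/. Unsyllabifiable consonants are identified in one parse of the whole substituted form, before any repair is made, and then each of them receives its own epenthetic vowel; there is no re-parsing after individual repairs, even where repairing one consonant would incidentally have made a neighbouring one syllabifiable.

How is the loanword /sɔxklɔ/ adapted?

fɔwikilɔ

Substitution: /s/ → /f/, /x/ → /w/, giving /fɔwklɔ/.
Under (C)V, the unsyllabifiable consonants are /w/, /k/ (no codas are permitted; onsets are limited to one consonant).
Each unlicensed consonant becomes the onset of a new syllable: /w/ → /wi/, /k/ → /ki/.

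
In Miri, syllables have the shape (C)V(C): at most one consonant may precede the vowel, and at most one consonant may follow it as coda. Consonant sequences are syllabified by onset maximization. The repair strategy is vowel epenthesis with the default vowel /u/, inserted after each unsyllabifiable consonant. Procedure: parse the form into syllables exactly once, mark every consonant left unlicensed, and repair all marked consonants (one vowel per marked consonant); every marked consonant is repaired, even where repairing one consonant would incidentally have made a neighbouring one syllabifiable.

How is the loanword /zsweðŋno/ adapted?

Syllabifying with onset maximization leaves /z/, /s/, /ŋ/ stranded (at most one coda consonant is licensed; onsets are limited to one consonant).
Each unlicensed consonant becomes the onset of a new syllable: /z/ → /zu/, /s/ → /su/, /ŋ/ → /ŋu/.

zusuweðŋuno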